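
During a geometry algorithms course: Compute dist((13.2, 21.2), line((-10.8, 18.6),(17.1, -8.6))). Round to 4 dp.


|cross product| = 725.34
|line direction| = sqrt(1518.25) = 38.9647
Distance = 725.34/sqrt(1518.25) = 18.6153

18.6153


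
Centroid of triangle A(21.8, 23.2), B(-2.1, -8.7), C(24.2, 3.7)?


Centroid = ((x_A+x_B+x_C)/3, (y_A+y_B+y_C)/3)
= ((21.8+(-2.1)+24.2)/3, (23.2+(-8.7)+3.7)/3)
= (14.6333, 6.0667)

(14.6333, 6.0667)


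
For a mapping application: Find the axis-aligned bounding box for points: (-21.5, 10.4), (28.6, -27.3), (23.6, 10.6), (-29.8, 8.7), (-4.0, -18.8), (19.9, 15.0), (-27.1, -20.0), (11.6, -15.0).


x range: [-29.8, 28.6]
y range: [-27.3, 15]
Bounding box: (-29.8,-27.3) to (28.6,15)

(-29.8,-27.3) to (28.6,15)


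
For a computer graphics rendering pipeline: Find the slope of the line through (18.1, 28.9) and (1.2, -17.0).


slope = (y2-y1)/(x2-x1) = ((-17)-28.9)/(1.2-18.1) = (-45.9)/(-16.9) = 2.716

2.716


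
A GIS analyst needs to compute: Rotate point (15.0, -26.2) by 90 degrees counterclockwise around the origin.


90° CCW: (x,y) -> (-y, x)
(15,-26.2) -> (26.2, 15)

(26.2, 15)


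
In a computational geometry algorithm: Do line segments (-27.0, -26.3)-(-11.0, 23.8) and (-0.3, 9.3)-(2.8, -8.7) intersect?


Cross products: d1=-590.96, d2=-147.65, d3=-768.07, d4=-1211.38
d1*d2 < 0 and d3*d4 < 0? no

No, they don't intersect


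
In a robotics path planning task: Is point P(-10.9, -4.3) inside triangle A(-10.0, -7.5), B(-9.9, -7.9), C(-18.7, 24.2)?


Cross products: AB x AP = -0.04, BC x BP = 0.42, CA x CP = -0.69
All same sign? no

No, outside


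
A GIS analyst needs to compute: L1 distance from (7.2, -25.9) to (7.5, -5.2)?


|7.2-7.5| + |(-25.9)-(-5.2)| = 0.3 + 20.7 = 21

21


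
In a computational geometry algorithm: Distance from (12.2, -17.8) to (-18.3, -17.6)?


dx=-30.5, dy=0.2
d^2 = (-30.5)^2 + 0.2^2 = 930.29
d = sqrt(930.29) = 30.5007

30.5007


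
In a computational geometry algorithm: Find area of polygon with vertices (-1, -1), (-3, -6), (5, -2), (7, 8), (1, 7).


Shoelace sum: ((-1)*(-6) - (-3)*(-1)) + ((-3)*(-2) - 5*(-6)) + (5*8 - 7*(-2)) + (7*7 - 1*8) + (1*(-1) - (-1)*7)
= 140
Area = |140|/2 = 70

70


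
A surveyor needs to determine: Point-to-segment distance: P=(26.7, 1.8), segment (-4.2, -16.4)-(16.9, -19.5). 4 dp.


Project P onto AB: t = 1 (clamped to [0,1])
Closest point on segment: (16.9, -19.5)
Distance: 23.4463

23.4463


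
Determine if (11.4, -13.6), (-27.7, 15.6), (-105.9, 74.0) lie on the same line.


Cross product: ((-27.7)-11.4)*(74-(-13.6)) - (15.6-(-13.6))*((-105.9)-11.4)
= 0

Yes, collinear


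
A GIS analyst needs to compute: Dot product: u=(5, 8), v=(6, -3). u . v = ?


u . v = u_x*v_x + u_y*v_y = 5*6 + 8*(-3)
= 30 + (-24) = 6

6


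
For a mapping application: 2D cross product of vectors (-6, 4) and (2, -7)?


u x v = u_x*v_y - u_y*v_x = (-6)*(-7) - 4*2
= 42 - 8 = 34

34


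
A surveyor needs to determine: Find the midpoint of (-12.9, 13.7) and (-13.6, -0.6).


M = (((-12.9)+(-13.6))/2, (13.7+(-0.6))/2)
= (-13.25, 6.55)

(-13.25, 6.55)


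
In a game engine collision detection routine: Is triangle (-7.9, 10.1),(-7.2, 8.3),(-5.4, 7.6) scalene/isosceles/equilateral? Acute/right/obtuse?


Side lengths squared: AB^2=3.73, BC^2=3.73, CA^2=12.5
Sorted: [3.73, 3.73, 12.5]
By sides: Isosceles, By angles: Obtuse

Isosceles, Obtuse


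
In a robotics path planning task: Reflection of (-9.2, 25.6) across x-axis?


Reflection over x-axis: (x,y) -> (x,-y)
(-9.2, 25.6) -> (-9.2, -25.6)

(-9.2, -25.6)


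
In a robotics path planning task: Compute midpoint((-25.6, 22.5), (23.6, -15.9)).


M = (((-25.6)+23.6)/2, (22.5+(-15.9))/2)
= (-1, 3.3)

(-1, 3.3)


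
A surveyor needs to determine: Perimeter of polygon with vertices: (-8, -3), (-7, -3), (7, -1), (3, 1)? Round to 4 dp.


Sides: (-8, -3)->(-7, -3): sqrt(1) = 1, (-7, -3)->(7, -1): sqrt(200) = 14.142136, (7, -1)->(3, 1): sqrt(20) = 4.472136, (3, 1)->(-8, -3): sqrt(137) = 11.7047
Sum = 31.318972
Perimeter = 31.319

31.319


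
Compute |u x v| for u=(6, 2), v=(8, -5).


|u x v| = |6*(-5) - 2*8|
= |(-30) - 16| = 46

46


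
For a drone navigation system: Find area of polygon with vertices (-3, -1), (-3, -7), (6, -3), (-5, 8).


Shoelace sum: ((-3)*(-7) - (-3)*(-1)) + ((-3)*(-3) - 6*(-7)) + (6*8 - (-5)*(-3)) + ((-5)*(-1) - (-3)*8)
= 131
Area = |131|/2 = 65.5

65.5


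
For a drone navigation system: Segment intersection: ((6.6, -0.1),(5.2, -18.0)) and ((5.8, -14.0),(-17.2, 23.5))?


Cross products: d1=-349.7, d2=114.5, d3=5.14, d4=-459.06
d1*d2 < 0 and d3*d4 < 0? yes

Yes, they intersect


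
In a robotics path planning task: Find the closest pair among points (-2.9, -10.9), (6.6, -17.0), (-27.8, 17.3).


d(P0,P1) = 11.2898, d(P0,P2) = 37.6198, d(P1,P2) = 48.5783
Closest: P0 and P1

Closest pair: (-2.9, -10.9) and (6.6, -17.0), distance = 11.2898


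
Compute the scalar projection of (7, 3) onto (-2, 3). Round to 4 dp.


u.v = -5, |v| = sqrt(13) = 3.6056
Scalar projection = u.v / |v| = -5 / sqrt(13) = -1.3868

-1.3868


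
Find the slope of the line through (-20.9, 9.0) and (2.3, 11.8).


slope = (y2-y1)/(x2-x1) = (11.8-9)/(2.3-(-20.9)) = 2.8/23.2 = 0.1207

0.1207


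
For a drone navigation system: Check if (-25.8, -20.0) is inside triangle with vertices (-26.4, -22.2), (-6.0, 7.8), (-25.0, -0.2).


Cross products: AB x AP = 26.88, BC x BP = 369.8, CA x CP = 10.12
All same sign? yes

Yes, inside


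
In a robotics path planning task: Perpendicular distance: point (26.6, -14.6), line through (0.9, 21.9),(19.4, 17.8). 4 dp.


|cross product| = 569.88
|line direction| = sqrt(359.06) = 18.9489
Distance = 569.88/sqrt(359.06) = 30.0746

30.0746


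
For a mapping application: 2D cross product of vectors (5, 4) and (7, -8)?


u x v = u_x*v_y - u_y*v_x = 5*(-8) - 4*7
= (-40) - 28 = -68

-68


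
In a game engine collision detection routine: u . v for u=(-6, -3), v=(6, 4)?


u . v = u_x*v_x + u_y*v_y = (-6)*6 + (-3)*4
= (-36) + (-12) = -48

-48


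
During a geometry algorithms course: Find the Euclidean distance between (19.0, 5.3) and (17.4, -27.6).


dx=-1.6, dy=-32.9
d^2 = (-1.6)^2 + (-32.9)^2 = 1084.97
d = sqrt(1084.97) = 32.9389

32.9389


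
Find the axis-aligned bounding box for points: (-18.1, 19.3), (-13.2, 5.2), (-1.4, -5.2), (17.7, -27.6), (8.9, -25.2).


x range: [-18.1, 17.7]
y range: [-27.6, 19.3]
Bounding box: (-18.1,-27.6) to (17.7,19.3)

(-18.1,-27.6) to (17.7,19.3)


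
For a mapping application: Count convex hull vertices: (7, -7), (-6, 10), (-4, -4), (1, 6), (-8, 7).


Convex hull vertices (CCW): (-8, 7), (-4, -4), (7, -7), (1, 6), (-6, 10)
Count = 5

5


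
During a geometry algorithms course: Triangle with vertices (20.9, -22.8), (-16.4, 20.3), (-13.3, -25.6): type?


Side lengths squared: AB^2=3248.9, BC^2=2116.42, CA^2=1177.48
Sorted: [1177.48, 2116.42, 3248.9]
By sides: Scalene, By angles: Acute

Scalene, Acute


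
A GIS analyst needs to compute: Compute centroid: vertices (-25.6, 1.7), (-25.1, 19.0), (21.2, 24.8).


Centroid = ((x_A+x_B+x_C)/3, (y_A+y_B+y_C)/3)
= (((-25.6)+(-25.1)+21.2)/3, (1.7+19+24.8)/3)
= (-9.8333, 15.1667)

(-9.8333, 15.1667)


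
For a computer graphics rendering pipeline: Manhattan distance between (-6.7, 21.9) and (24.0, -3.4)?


|(-6.7)-24| + |21.9-(-3.4)| = 30.7 + 25.3 = 56

56


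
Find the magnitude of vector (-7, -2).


|u| = sqrt((-7)^2 + (-2)^2) = sqrt(53) = 7.2801

7.2801


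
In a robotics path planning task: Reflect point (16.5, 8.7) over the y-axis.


Reflection over y-axis: (x,y) -> (-x,y)
(16.5, 8.7) -> (-16.5, 8.7)

(-16.5, 8.7)


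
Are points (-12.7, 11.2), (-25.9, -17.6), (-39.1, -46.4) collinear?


Cross product: ((-25.9)-(-12.7))*((-46.4)-11.2) - ((-17.6)-11.2)*((-39.1)-(-12.7))
= 0

Yes, collinear


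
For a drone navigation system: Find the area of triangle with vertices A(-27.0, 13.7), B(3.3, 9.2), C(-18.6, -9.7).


Area = |x_A(y_B-y_C) + x_B(y_C-y_A) + x_C(y_A-y_B)|/2
= |(-510.3) + (-77.22) + (-83.7)|/2
= 671.22/2 = 335.61

335.61


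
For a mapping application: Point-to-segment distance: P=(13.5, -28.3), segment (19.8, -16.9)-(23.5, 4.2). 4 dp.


Project P onto AB: t = 0 (clamped to [0,1])
Closest point on segment: (19.8, -16.9)
Distance: 13.025

13.025


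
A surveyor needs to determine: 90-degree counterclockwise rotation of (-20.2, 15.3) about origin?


90° CCW: (x,y) -> (-y, x)
(-20.2,15.3) -> (-15.3, -20.2)

(-15.3, -20.2)


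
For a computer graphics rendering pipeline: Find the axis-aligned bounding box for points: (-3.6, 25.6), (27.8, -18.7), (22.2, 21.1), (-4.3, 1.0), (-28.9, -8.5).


x range: [-28.9, 27.8]
y range: [-18.7, 25.6]
Bounding box: (-28.9,-18.7) to (27.8,25.6)

(-28.9,-18.7) to (27.8,25.6)


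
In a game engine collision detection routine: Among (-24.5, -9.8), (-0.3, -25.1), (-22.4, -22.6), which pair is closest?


d(P0,P1) = 28.6309, d(P0,P2) = 12.9711, d(P1,P2) = 22.241
Closest: P0 and P2

Closest pair: (-24.5, -9.8) and (-22.4, -22.6), distance = 12.9711


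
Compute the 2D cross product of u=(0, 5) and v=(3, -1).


u x v = u_x*v_y - u_y*v_x = 0*(-1) - 5*3
= 0 - 15 = -15

-15


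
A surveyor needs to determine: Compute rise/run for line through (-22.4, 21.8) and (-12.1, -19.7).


slope = (y2-y1)/(x2-x1) = ((-19.7)-21.8)/((-12.1)-(-22.4)) = (-41.5)/10.3 = -4.0291

-4.0291


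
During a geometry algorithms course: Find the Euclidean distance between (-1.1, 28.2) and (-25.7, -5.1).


dx=-24.6, dy=-33.3
d^2 = (-24.6)^2 + (-33.3)^2 = 1714.05
d = sqrt(1714.05) = 41.4011

41.4011


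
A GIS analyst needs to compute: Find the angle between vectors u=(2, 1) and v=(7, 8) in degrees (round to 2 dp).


u.v = 22, |u| = sqrt(5) = 2.2361, |v| = sqrt(113) = 10.6301
cos(theta) = u.v/(|u||v|) = 22/sqrt(565) = 0.925547
theta = acos(0.925547) = 22.25 degrees

22.25 degrees


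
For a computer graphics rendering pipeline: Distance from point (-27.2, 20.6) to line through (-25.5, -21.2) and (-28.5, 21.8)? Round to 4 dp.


|cross product| = 52.3
|line direction| = sqrt(1858) = 43.1045
Distance = 52.3/sqrt(1858) = 1.2133

1.2133


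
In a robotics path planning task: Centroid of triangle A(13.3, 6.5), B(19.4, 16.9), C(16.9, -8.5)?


Centroid = ((x_A+x_B+x_C)/3, (y_A+y_B+y_C)/3)
= ((13.3+19.4+16.9)/3, (6.5+16.9+(-8.5))/3)
= (16.5333, 4.9667)

(16.5333, 4.9667)


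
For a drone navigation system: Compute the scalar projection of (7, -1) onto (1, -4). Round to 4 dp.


u.v = 11, |v| = sqrt(17) = 4.1231
Scalar projection = u.v / |v| = 11 / sqrt(17) = 2.6679

2.6679


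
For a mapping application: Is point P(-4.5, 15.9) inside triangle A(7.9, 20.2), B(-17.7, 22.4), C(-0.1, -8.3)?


Cross products: AB x AP = 137.36, BC x BP = 290.84, CA x CP = 319
All same sign? yes

Yes, inside


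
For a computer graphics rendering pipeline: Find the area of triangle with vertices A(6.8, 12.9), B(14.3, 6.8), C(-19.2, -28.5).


Area = |x_A(y_B-y_C) + x_B(y_C-y_A) + x_C(y_A-y_B)|/2
= |240.04 + (-592.02) + (-117.12)|/2
= 469.1/2 = 234.55

234.55


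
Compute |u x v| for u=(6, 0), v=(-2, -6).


|u x v| = |6*(-6) - 0*(-2)|
= |(-36) - 0| = 36

36


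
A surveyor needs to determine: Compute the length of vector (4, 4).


|u| = sqrt(4^2 + 4^2) = sqrt(32) = 5.6569

5.6569


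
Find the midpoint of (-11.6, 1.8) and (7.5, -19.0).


M = (((-11.6)+7.5)/2, (1.8+(-19))/2)
= (-2.05, -8.6)

(-2.05, -8.6)


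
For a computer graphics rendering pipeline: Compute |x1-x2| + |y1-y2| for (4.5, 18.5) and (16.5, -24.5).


|4.5-16.5| + |18.5-(-24.5)| = 12 + 43 = 55

55


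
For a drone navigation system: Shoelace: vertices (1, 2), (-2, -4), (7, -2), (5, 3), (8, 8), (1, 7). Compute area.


Shoelace sum: (1*(-4) - (-2)*2) + ((-2)*(-2) - 7*(-4)) + (7*3 - 5*(-2)) + (5*8 - 8*3) + (8*7 - 1*8) + (1*2 - 1*7)
= 122
Area = |122|/2 = 61

61


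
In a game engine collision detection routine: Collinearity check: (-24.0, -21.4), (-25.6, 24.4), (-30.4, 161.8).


Cross product: ((-25.6)-(-24))*(161.8-(-21.4)) - (24.4-(-21.4))*((-30.4)-(-24))
= 0

Yes, collinear


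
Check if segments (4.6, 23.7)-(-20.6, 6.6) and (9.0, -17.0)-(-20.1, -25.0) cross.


Cross products: d1=-1219.57, d2=-923.56, d3=1100.88, d4=804.87
d1*d2 < 0 and d3*d4 < 0? no

No, they don't intersect


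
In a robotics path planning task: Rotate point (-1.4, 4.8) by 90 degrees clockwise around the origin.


90° CW: (x,y) -> (y, -x)
(-1.4,4.8) -> (4.8, 1.4)

(4.8, 1.4)


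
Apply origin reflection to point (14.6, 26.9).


Reflection over origin: (x,y) -> (-x,-y)
(14.6, 26.9) -> (-14.6, -26.9)

(-14.6, -26.9)


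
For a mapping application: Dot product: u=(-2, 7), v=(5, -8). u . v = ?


u . v = u_x*v_x + u_y*v_y = (-2)*5 + 7*(-8)
= (-10) + (-56) = -66

-66


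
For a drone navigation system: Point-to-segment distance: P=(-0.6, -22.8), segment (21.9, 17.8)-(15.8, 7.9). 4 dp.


Project P onto AB: t = 1 (clamped to [0,1])
Closest point on segment: (15.8, 7.9)
Distance: 34.8059

34.8059


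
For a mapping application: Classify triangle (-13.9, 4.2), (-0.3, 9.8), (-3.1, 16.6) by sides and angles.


Side lengths squared: AB^2=216.32, BC^2=54.08, CA^2=270.4
Sorted: [54.08, 216.32, 270.4]
By sides: Scalene, By angles: Right

Scalene, Right


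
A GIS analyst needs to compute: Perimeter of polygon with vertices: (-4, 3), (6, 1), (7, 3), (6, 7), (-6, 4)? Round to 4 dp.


Sides: (-4, 3)->(6, 1): sqrt(104) = 10.198039, (6, 1)->(7, 3): sqrt(5) = 2.236068, (7, 3)->(6, 7): sqrt(17) = 4.123106, (6, 7)->(-6, 4): sqrt(153) = 12.369317, (-6, 4)->(-4, 3): sqrt(5) = 2.236068
Sum = 31.162598
Perimeter = 31.1626

31.1626


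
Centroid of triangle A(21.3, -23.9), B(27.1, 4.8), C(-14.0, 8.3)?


Centroid = ((x_A+x_B+x_C)/3, (y_A+y_B+y_C)/3)
= ((21.3+27.1+(-14))/3, ((-23.9)+4.8+8.3)/3)
= (11.4667, -3.6)

(11.4667, -3.6)


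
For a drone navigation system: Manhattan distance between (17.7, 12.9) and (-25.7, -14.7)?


|17.7-(-25.7)| + |12.9-(-14.7)| = 43.4 + 27.6 = 71

71


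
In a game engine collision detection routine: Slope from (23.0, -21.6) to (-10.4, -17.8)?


slope = (y2-y1)/(x2-x1) = ((-17.8)-(-21.6))/((-10.4)-23) = 3.8/(-33.4) = -0.1138

-0.1138


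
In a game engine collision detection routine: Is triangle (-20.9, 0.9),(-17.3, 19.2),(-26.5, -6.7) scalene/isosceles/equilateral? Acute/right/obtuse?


Side lengths squared: AB^2=347.85, BC^2=755.45, CA^2=89.12
Sorted: [89.12, 347.85, 755.45]
By sides: Scalene, By angles: Obtuse

Scalene, Obtuse


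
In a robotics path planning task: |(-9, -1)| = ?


|u| = sqrt((-9)^2 + (-1)^2) = sqrt(82) = 9.0554

9.0554


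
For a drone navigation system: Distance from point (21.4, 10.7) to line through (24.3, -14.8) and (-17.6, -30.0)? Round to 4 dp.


|cross product| = 1112.53
|line direction| = sqrt(1986.65) = 44.5719
Distance = 1112.53/sqrt(1986.65) = 24.9604

24.9604


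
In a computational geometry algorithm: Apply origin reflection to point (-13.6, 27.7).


Reflection over origin: (x,y) -> (-x,-y)
(-13.6, 27.7) -> (13.6, -27.7)

(13.6, -27.7)


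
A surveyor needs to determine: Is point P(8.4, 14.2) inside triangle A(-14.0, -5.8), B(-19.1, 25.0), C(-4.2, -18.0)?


Cross products: AB x AP = -791.92, BC x BP = 1021.58, CA x CP = -469.28
All same sign? no

No, outside


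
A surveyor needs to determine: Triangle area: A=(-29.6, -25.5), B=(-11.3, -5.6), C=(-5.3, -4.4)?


Area = |x_A(y_B-y_C) + x_B(y_C-y_A) + x_C(y_A-y_B)|/2
= |35.52 + (-238.43) + 105.47|/2
= 97.44/2 = 48.72

48.72


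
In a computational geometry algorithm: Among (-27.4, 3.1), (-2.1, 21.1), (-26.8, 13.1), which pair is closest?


d(P0,P1) = 31.0498, d(P0,P2) = 10.018, d(P1,P2) = 25.9632
Closest: P0 and P2

Closest pair: (-27.4, 3.1) and (-26.8, 13.1), distance = 10.018


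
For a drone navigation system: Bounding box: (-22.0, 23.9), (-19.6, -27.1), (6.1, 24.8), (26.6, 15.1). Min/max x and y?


x range: [-22, 26.6]
y range: [-27.1, 24.8]
Bounding box: (-22,-27.1) to (26.6,24.8)

(-22,-27.1) to (26.6,24.8)


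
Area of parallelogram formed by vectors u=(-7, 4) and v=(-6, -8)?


|u x v| = |(-7)*(-8) - 4*(-6)|
= |56 - (-24)| = 80

80


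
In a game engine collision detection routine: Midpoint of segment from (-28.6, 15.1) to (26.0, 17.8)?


M = (((-28.6)+26)/2, (15.1+17.8)/2)
= (-1.3, 16.45)

(-1.3, 16.45)


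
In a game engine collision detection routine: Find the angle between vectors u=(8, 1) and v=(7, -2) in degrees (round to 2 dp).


u.v = 54, |u| = sqrt(65) = 8.0623, |v| = sqrt(53) = 7.2801
cos(theta) = u.v/(|u||v|) = 54/sqrt(3445) = 0.920024
theta = acos(0.920024) = 23.07 degrees

23.07 degrees


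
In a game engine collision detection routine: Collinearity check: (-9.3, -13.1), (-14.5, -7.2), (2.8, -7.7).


Cross product: ((-14.5)-(-9.3))*((-7.7)-(-13.1)) - ((-7.2)-(-13.1))*(2.8-(-9.3))
= -99.47

No, not collinear


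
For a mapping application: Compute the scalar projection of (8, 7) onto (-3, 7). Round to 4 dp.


u.v = 25, |v| = sqrt(58) = 7.6158
Scalar projection = u.v / |v| = 25 / sqrt(58) = 3.2827

3.2827


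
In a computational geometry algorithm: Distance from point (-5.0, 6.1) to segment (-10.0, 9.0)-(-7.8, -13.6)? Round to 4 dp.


Project P onto AB: t = 0.1484 (clamped to [0,1])
Closest point on segment: (-9.6734, 5.6451)
Distance: 4.6955

4.6955


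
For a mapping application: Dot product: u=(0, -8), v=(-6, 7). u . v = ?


u . v = u_x*v_x + u_y*v_y = 0*(-6) + (-8)*7
= 0 + (-56) = -56

-56


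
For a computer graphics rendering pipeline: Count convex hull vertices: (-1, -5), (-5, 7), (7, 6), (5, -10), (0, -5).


Convex hull vertices (CCW): (-5, 7), (-1, -5), (5, -10), (7, 6)
Count = 4

4


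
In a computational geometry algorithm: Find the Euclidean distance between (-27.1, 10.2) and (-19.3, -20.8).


dx=7.8, dy=-31
d^2 = 7.8^2 + (-31)^2 = 1021.84
d = sqrt(1021.84) = 31.9662

31.9662


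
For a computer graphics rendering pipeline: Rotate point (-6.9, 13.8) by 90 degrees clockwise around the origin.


90° CW: (x,y) -> (y, -x)
(-6.9,13.8) -> (13.8, 6.9)

(13.8, 6.9)


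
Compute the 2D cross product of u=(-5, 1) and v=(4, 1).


u x v = u_x*v_y - u_y*v_x = (-5)*1 - 1*4
= (-5) - 4 = -9

-9


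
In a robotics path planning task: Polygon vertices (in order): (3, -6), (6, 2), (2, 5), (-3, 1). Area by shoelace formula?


Shoelace sum: (3*2 - 6*(-6)) + (6*5 - 2*2) + (2*1 - (-3)*5) + ((-3)*(-6) - 3*1)
= 100
Area = |100|/2 = 50

50


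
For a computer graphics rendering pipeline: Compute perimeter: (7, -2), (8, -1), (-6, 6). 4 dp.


Sides: (7, -2)->(8, -1): sqrt(2) = 1.414214, (8, -1)->(-6, 6): sqrt(245) = 15.652476, (-6, 6)->(7, -2): sqrt(233) = 15.264338
Sum = 32.331028
Perimeter = 32.331

32.331


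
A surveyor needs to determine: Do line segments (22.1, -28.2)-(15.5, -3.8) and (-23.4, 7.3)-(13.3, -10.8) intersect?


Cross products: d1=-479.3, d2=296.72, d3=875.9, d4=99.88
d1*d2 < 0 and d3*d4 < 0? no

No, they don't intersect


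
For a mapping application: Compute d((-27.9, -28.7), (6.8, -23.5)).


dx=34.7, dy=5.2
d^2 = 34.7^2 + 5.2^2 = 1231.13
d = sqrt(1231.13) = 35.0875

35.0875


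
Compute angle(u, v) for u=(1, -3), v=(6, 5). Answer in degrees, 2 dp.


u.v = -9, |u| = sqrt(10) = 3.1623, |v| = sqrt(61) = 7.8102
cos(theta) = u.v/(|u||v|) = -9/sqrt(610) = -0.364399
theta = acos(-0.364399) = 111.37 degrees

111.37 degrees


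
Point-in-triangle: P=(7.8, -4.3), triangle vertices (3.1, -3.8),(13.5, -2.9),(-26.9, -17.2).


Cross products: AB x AP = -9.43, BC x BP = -24.95, CA x CP = -77.98
All same sign? yes

Yes, inside


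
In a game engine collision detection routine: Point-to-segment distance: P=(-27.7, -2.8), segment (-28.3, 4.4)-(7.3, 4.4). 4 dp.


Project P onto AB: t = 0.0169 (clamped to [0,1])
Closest point on segment: (-27.7, 4.4)
Distance: 7.2

7.2


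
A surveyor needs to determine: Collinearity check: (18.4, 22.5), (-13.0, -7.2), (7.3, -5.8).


Cross product: ((-13)-18.4)*((-5.8)-22.5) - ((-7.2)-22.5)*(7.3-18.4)
= 558.95

No, not collinear


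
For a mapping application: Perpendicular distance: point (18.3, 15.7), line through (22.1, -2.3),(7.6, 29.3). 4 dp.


|cross product| = 140.92
|line direction| = sqrt(1208.81) = 34.7679
Distance = 140.92/sqrt(1208.81) = 4.0532

4.0532


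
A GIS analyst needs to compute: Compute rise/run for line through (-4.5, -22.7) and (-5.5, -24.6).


slope = (y2-y1)/(x2-x1) = ((-24.6)-(-22.7))/((-5.5)-(-4.5)) = (-1.9)/(-1) = 1.9

1.9


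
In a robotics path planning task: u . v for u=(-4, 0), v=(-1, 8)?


u . v = u_x*v_x + u_y*v_y = (-4)*(-1) + 0*8
= 4 + 0 = 4

4


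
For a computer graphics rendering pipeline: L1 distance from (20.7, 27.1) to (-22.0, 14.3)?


|20.7-(-22)| + |27.1-14.3| = 42.7 + 12.8 = 55.5

55.5


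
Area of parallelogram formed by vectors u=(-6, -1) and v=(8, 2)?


|u x v| = |(-6)*2 - (-1)*8|
= |(-12) - (-8)| = 4

4


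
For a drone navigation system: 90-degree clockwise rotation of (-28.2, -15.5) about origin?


90° CW: (x,y) -> (y, -x)
(-28.2,-15.5) -> (-15.5, 28.2)

(-15.5, 28.2)


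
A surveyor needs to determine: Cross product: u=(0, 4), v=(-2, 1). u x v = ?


u x v = u_x*v_y - u_y*v_x = 0*1 - 4*(-2)
= 0 - (-8) = 8

8


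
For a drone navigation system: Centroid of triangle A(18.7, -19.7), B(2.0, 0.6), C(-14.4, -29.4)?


Centroid = ((x_A+x_B+x_C)/3, (y_A+y_B+y_C)/3)
= ((18.7+2+(-14.4))/3, ((-19.7)+0.6+(-29.4))/3)
= (2.1, -16.1667)

(2.1, -16.1667)


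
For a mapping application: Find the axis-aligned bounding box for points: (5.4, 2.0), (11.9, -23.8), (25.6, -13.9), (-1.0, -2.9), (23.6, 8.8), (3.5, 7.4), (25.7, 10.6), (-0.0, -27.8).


x range: [-1, 25.7]
y range: [-27.8, 10.6]
Bounding box: (-1,-27.8) to (25.7,10.6)

(-1,-27.8) to (25.7,10.6)


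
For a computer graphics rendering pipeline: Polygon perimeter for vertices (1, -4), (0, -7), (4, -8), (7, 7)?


Sides: (1, -4)->(0, -7): sqrt(10) = 3.162278, (0, -7)->(4, -8): sqrt(17) = 4.123106, (4, -8)->(7, 7): sqrt(234) = 15.297059, (7, 7)->(1, -4): sqrt(157) = 12.529964
Sum = 35.112407
Perimeter = 35.1124

35.1124


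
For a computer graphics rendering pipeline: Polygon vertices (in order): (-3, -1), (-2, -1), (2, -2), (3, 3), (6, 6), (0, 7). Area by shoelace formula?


Shoelace sum: ((-3)*(-1) - (-2)*(-1)) + ((-2)*(-2) - 2*(-1)) + (2*3 - 3*(-2)) + (3*6 - 6*3) + (6*7 - 0*6) + (0*(-1) - (-3)*7)
= 82
Area = |82|/2 = 41

41


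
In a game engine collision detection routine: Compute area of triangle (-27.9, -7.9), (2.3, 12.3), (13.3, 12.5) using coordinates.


Area = |x_A(y_B-y_C) + x_B(y_C-y_A) + x_C(y_A-y_B)|/2
= |5.58 + 46.92 + (-268.66)|/2
= 216.16/2 = 108.08

108.08


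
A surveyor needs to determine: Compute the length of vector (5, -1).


|u| = sqrt(5^2 + (-1)^2) = sqrt(26) = 5.099

5.099


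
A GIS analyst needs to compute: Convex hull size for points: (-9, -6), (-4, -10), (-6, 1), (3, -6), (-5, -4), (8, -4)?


Convex hull vertices (CCW): (-9, -6), (-4, -10), (8, -4), (-6, 1)
Count = 4

4


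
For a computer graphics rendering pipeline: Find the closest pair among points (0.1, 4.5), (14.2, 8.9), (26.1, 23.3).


d(P0,P1) = 14.7706, d(P0,P2) = 32.0849, d(P1,P2) = 18.6807
Closest: P0 and P1

Closest pair: (0.1, 4.5) and (14.2, 8.9), distance = 14.7706


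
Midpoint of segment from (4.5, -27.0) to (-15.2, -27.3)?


M = ((4.5+(-15.2))/2, ((-27)+(-27.3))/2)
= (-5.35, -27.15)

(-5.35, -27.15)


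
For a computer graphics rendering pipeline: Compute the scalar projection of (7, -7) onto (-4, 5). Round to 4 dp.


u.v = -63, |v| = sqrt(41) = 6.4031
Scalar projection = u.v / |v| = -63 / sqrt(41) = -9.8389

-9.8389


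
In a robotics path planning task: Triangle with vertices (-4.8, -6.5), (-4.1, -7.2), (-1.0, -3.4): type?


Side lengths squared: AB^2=0.98, BC^2=24.05, CA^2=24.05
Sorted: [0.98, 24.05, 24.05]
By sides: Isosceles, By angles: Acute

Isosceles, Acute


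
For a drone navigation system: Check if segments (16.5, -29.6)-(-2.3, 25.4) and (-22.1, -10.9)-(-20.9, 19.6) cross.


Cross products: d1=-1199.74, d2=-560.34, d3=1771.44, d4=1132.04
d1*d2 < 0 and d3*d4 < 0? no

No, they don't intersect


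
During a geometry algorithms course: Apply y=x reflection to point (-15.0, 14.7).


Reflection over y=x: (x,y) -> (y,x)
(-15, 14.7) -> (14.7, -15)

(14.7, -15)


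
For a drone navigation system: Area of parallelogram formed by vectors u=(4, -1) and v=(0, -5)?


|u x v| = |4*(-5) - (-1)*0|
= |(-20) - 0| = 20

20


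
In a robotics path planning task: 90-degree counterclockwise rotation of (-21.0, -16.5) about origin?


90° CCW: (x,y) -> (-y, x)
(-21,-16.5) -> (16.5, -21)

(16.5, -21)


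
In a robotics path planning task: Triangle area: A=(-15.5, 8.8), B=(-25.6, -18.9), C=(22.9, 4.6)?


Area = |x_A(y_B-y_C) + x_B(y_C-y_A) + x_C(y_A-y_B)|/2
= |364.25 + 107.52 + 634.33|/2
= 1106.1/2 = 553.05

553.05


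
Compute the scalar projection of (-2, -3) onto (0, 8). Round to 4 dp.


u.v = -24, |v| = sqrt(64) = 8
Scalar projection = u.v / |v| = -24 / sqrt(64) = -3

-3


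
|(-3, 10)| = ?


|u| = sqrt((-3)^2 + 10^2) = sqrt(109) = 10.4403

10.4403


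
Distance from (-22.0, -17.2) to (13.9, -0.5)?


dx=35.9, dy=16.7
d^2 = 35.9^2 + 16.7^2 = 1567.7
d = sqrt(1567.7) = 39.5942

39.5942


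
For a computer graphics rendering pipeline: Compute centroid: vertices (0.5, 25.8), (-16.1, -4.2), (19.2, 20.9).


Centroid = ((x_A+x_B+x_C)/3, (y_A+y_B+y_C)/3)
= ((0.5+(-16.1)+19.2)/3, (25.8+(-4.2)+20.9)/3)
= (1.2, 14.1667)

(1.2, 14.1667)


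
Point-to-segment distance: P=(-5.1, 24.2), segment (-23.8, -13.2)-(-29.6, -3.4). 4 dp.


Project P onto AB: t = 1 (clamped to [0,1])
Closest point on segment: (-29.6, -3.4)
Distance: 36.9054

36.9054


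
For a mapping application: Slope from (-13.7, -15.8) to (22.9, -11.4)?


slope = (y2-y1)/(x2-x1) = ((-11.4)-(-15.8))/(22.9-(-13.7)) = 4.4/36.6 = 0.1202

0.1202


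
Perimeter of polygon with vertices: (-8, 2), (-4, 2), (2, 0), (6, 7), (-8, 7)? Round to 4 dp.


Sides: (-8, 2)->(-4, 2): sqrt(16) = 4, (-4, 2)->(2, 0): sqrt(40) = 6.324555, (2, 0)->(6, 7): sqrt(65) = 8.062258, (6, 7)->(-8, 7): sqrt(196) = 14, (-8, 7)->(-8, 2): sqrt(25) = 5
Sum = 37.386813
Perimeter = 37.3868

37.3868


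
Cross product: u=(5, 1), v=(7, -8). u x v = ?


u x v = u_x*v_y - u_y*v_x = 5*(-8) - 1*7
= (-40) - 7 = -47

-47


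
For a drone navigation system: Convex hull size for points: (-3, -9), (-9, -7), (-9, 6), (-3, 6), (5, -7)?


Convex hull vertices (CCW): (-9, -7), (-3, -9), (5, -7), (-3, 6), (-9, 6)
Count = 5

5


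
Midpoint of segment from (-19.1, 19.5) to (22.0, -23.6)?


M = (((-19.1)+22)/2, (19.5+(-23.6))/2)
= (1.45, -2.05)

(1.45, -2.05)


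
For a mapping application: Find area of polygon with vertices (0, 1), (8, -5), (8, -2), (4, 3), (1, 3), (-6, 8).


Shoelace sum: (0*(-5) - 8*1) + (8*(-2) - 8*(-5)) + (8*3 - 4*(-2)) + (4*3 - 1*3) + (1*8 - (-6)*3) + ((-6)*1 - 0*8)
= 77
Area = |77|/2 = 38.5

38.5


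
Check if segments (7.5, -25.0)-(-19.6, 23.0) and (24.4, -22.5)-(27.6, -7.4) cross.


Cross products: d1=247.19, d2=810, d3=-878.95, d4=-1441.76
d1*d2 < 0 and d3*d4 < 0? no

No, they don't intersect


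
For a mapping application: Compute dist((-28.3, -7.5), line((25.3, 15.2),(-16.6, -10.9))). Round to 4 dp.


|cross product| = 447.83
|line direction| = sqrt(2436.82) = 49.3642
Distance = 447.83/sqrt(2436.82) = 9.072

9.072


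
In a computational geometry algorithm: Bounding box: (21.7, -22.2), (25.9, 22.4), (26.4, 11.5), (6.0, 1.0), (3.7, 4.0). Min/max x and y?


x range: [3.7, 26.4]
y range: [-22.2, 22.4]
Bounding box: (3.7,-22.2) to (26.4,22.4)

(3.7,-22.2) to (26.4,22.4)


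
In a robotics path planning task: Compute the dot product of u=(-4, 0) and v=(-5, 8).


u . v = u_x*v_x + u_y*v_y = (-4)*(-5) + 0*8
= 20 + 0 = 20

20


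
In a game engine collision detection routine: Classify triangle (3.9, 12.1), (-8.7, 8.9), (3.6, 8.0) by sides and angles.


Side lengths squared: AB^2=169, BC^2=152.1, CA^2=16.9
Sorted: [16.9, 152.1, 169]
By sides: Scalene, By angles: Right

Scalene, Right


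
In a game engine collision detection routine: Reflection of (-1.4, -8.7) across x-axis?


Reflection over x-axis: (x,y) -> (x,-y)
(-1.4, -8.7) -> (-1.4, 8.7)

(-1.4, 8.7)


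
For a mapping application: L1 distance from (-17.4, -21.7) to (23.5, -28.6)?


|(-17.4)-23.5| + |(-21.7)-(-28.6)| = 40.9 + 6.9 = 47.8

47.8


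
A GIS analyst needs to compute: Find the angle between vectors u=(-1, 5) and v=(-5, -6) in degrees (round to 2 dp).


u.v = -25, |u| = sqrt(26) = 5.099, |v| = sqrt(61) = 7.8102
cos(theta) = u.v/(|u||v|) = -25/sqrt(1586) = -0.627752
theta = acos(-0.627752) = 128.88 degrees

128.88 degrees


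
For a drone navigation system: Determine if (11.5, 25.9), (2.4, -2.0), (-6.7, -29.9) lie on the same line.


Cross product: (2.4-11.5)*((-29.9)-25.9) - ((-2)-25.9)*((-6.7)-11.5)
= 0

Yes, collinear


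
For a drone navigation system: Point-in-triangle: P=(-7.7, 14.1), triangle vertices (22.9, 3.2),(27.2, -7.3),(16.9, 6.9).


Cross products: AB x AP = -274.43, BC x BP = 275.16, CA x CP = -47.82
All same sign? no

No, outside


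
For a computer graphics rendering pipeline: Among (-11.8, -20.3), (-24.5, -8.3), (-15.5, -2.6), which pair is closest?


d(P0,P1) = 17.4725, d(P0,P2) = 18.0826, d(P1,P2) = 10.6532
Closest: P1 and P2

Closest pair: (-24.5, -8.3) and (-15.5, -2.6), distance = 10.6532


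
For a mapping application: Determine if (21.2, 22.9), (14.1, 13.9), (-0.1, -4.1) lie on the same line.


Cross product: (14.1-21.2)*((-4.1)-22.9) - (13.9-22.9)*((-0.1)-21.2)
= 0

Yes, collinear


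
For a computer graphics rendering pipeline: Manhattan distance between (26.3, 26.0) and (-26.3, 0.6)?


|26.3-(-26.3)| + |26-0.6| = 52.6 + 25.4 = 78

78


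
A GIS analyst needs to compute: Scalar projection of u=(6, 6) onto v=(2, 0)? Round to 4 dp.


u.v = 12, |v| = sqrt(4) = 2
Scalar projection = u.v / |v| = 12 / sqrt(4) = 6

6


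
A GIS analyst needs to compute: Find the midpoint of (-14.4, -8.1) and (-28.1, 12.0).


M = (((-14.4)+(-28.1))/2, ((-8.1)+12)/2)
= (-21.25, 1.95)

(-21.25, 1.95)


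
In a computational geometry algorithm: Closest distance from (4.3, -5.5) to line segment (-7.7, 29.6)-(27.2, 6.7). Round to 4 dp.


Project P onto AB: t = 0.7017 (clamped to [0,1])
Closest point on segment: (16.788, 13.5319)
Distance: 22.7632

22.7632


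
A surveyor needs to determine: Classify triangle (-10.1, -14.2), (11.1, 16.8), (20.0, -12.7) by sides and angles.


Side lengths squared: AB^2=1410.44, BC^2=949.46, CA^2=908.26
Sorted: [908.26, 949.46, 1410.44]
By sides: Scalene, By angles: Acute

Scalene, Acute


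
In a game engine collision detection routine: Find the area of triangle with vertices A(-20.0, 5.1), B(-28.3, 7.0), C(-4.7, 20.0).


Area = |x_A(y_B-y_C) + x_B(y_C-y_A) + x_C(y_A-y_B)|/2
= |260 + (-421.67) + 8.93|/2
= 152.74/2 = 76.37

76.37


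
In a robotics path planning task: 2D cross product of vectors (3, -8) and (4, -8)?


u x v = u_x*v_y - u_y*v_x = 3*(-8) - (-8)*4
= (-24) - (-32) = 8

8


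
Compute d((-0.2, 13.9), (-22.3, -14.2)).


dx=-22.1, dy=-28.1
d^2 = (-22.1)^2 + (-28.1)^2 = 1278.02
d = sqrt(1278.02) = 35.7494

35.7494


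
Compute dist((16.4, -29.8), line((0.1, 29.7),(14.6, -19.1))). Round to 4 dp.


|cross product| = 67.31
|line direction| = sqrt(2591.69) = 50.9086
Distance = 67.31/sqrt(2591.69) = 1.3222

1.3222


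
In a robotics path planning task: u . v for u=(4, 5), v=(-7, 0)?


u . v = u_x*v_x + u_y*v_y = 4*(-7) + 5*0
= (-28) + 0 = -28

-28


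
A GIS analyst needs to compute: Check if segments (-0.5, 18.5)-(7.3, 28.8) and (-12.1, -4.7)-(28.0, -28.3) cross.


Cross products: d1=1204.08, d2=1801.19, d3=-61.48, d4=-658.59
d1*d2 < 0 and d3*d4 < 0? no

No, they don't intersect


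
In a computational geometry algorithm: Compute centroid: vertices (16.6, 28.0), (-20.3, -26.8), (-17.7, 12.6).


Centroid = ((x_A+x_B+x_C)/3, (y_A+y_B+y_C)/3)
= ((16.6+(-20.3)+(-17.7))/3, (28+(-26.8)+12.6)/3)
= (-7.1333, 4.6)

(-7.1333, 4.6)


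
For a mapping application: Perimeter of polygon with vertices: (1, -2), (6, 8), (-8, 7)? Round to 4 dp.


Sides: (1, -2)->(6, 8): sqrt(125) = 11.18034, (6, 8)->(-8, 7): sqrt(197) = 14.035669, (-8, 7)->(1, -2): sqrt(162) = 12.727922
Sum = 37.943931
Perimeter = 37.9439

37.9439


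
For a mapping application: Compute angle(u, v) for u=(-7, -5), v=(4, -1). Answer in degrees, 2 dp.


u.v = -23, |u| = sqrt(74) = 8.6023, |v| = sqrt(17) = 4.1231
cos(theta) = u.v/(|u||v|) = -23/sqrt(1258) = -0.648466
theta = acos(-0.648466) = 130.43 degrees

130.43 degrees


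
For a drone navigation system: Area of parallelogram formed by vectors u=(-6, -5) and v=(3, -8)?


|u x v| = |(-6)*(-8) - (-5)*3|
= |48 - (-15)| = 63

63


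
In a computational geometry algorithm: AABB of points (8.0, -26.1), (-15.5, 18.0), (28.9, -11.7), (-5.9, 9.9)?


x range: [-15.5, 28.9]
y range: [-26.1, 18]
Bounding box: (-15.5,-26.1) to (28.9,18)

(-15.5,-26.1) to (28.9,18)


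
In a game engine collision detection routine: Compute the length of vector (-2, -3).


|u| = sqrt((-2)^2 + (-3)^2) = sqrt(13) = 3.6056

3.6056


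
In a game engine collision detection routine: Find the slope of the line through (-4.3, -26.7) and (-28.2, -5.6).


slope = (y2-y1)/(x2-x1) = ((-5.6)-(-26.7))/((-28.2)-(-4.3)) = 21.1/(-23.9) = -0.8828

-0.8828


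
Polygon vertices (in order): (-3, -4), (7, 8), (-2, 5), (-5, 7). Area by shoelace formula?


Shoelace sum: ((-3)*8 - 7*(-4)) + (7*5 - (-2)*8) + ((-2)*7 - (-5)*5) + ((-5)*(-4) - (-3)*7)
= 107
Area = |107|/2 = 53.5

53.5


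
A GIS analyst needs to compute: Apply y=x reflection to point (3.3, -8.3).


Reflection over y=x: (x,y) -> (y,x)
(3.3, -8.3) -> (-8.3, 3.3)

(-8.3, 3.3)


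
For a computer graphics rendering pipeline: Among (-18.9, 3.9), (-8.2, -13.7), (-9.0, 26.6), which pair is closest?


d(P0,P1) = 20.5973, d(P0,P2) = 24.7649, d(P1,P2) = 40.3079
Closest: P0 and P1

Closest pair: (-18.9, 3.9) and (-8.2, -13.7), distance = 20.5973


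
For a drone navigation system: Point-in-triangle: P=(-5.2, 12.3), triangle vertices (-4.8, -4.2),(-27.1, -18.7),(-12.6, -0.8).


Cross products: AB x AP = -373.75, BC x BP = 57.49, CA x CP = 127.34
All same sign? no

No, outside


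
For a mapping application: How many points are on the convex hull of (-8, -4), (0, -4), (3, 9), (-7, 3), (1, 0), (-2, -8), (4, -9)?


Convex hull vertices (CCW): (-8, -4), (-2, -8), (4, -9), (3, 9), (-7, 3)
Count = 5

5


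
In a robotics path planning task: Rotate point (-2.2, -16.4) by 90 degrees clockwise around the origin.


90° CW: (x,y) -> (y, -x)
(-2.2,-16.4) -> (-16.4, 2.2)

(-16.4, 2.2)


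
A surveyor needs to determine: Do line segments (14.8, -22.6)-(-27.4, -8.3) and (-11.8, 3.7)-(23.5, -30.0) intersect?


Cross products: d1=-31.97, d2=-949.32, d3=-729.48, d4=187.87
d1*d2 < 0 and d3*d4 < 0? no

No, they don't intersect


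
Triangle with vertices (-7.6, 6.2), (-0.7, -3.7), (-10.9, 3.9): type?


Side lengths squared: AB^2=145.62, BC^2=161.8, CA^2=16.18
Sorted: [16.18, 145.62, 161.8]
By sides: Scalene, By angles: Right

Scalene, Right


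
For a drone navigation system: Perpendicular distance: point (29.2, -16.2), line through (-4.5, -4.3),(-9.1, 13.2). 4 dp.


|cross product| = 535.01
|line direction| = sqrt(327.41) = 18.0945
Distance = 535.01/sqrt(327.41) = 29.5676

29.5676


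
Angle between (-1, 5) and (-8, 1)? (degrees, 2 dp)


u.v = 13, |u| = sqrt(26) = 5.099, |v| = sqrt(65) = 8.0623
cos(theta) = u.v/(|u||v|) = 13/sqrt(1690) = 0.316228
theta = acos(0.316228) = 71.57 degrees

71.57 degrees


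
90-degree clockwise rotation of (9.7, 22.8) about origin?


90° CW: (x,y) -> (y, -x)
(9.7,22.8) -> (22.8, -9.7)

(22.8, -9.7)


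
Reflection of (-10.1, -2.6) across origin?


Reflection over origin: (x,y) -> (-x,-y)
(-10.1, -2.6) -> (10.1, 2.6)

(10.1, 2.6)


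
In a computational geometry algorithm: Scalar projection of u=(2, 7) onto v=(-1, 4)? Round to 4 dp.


u.v = 26, |v| = sqrt(17) = 4.1231
Scalar projection = u.v / |v| = 26 / sqrt(17) = 6.3059

6.3059


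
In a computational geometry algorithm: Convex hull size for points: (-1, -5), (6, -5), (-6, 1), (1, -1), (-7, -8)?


Convex hull vertices (CCW): (-7, -8), (6, -5), (1, -1), (-6, 1)
Count = 4

4


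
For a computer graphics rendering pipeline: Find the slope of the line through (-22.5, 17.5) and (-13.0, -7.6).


slope = (y2-y1)/(x2-x1) = ((-7.6)-17.5)/((-13)-(-22.5)) = (-25.1)/9.5 = -2.6421

-2.6421


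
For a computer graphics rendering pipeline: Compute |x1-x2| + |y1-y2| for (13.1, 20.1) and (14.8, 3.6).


|13.1-14.8| + |20.1-3.6| = 1.7 + 16.5 = 18.2

18.2


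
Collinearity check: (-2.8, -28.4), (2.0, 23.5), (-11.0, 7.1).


Cross product: (2-(-2.8))*(7.1-(-28.4)) - (23.5-(-28.4))*((-11)-(-2.8))
= 595.98

No, not collinear


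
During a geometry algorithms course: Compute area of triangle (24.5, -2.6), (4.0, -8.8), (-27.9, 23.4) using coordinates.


Area = |x_A(y_B-y_C) + x_B(y_C-y_A) + x_C(y_A-y_B)|/2
= |(-788.9) + 104 + (-172.98)|/2
= 857.88/2 = 428.94

428.94


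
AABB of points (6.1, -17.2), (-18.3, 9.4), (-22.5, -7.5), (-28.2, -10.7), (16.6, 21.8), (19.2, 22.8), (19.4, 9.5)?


x range: [-28.2, 19.4]
y range: [-17.2, 22.8]
Bounding box: (-28.2,-17.2) to (19.4,22.8)

(-28.2,-17.2) to (19.4,22.8)


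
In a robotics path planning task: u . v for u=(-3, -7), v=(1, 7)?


u . v = u_x*v_x + u_y*v_y = (-3)*1 + (-7)*7
= (-3) + (-49) = -52

-52


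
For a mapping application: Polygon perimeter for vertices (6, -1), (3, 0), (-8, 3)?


Sides: (6, -1)->(3, 0): sqrt(10) = 3.162278, (3, 0)->(-8, 3): sqrt(130) = 11.401754, (-8, 3)->(6, -1): sqrt(212) = 14.56022
Sum = 29.124252
Perimeter = 29.1243

29.1243


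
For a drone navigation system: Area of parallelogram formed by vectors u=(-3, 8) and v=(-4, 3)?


|u x v| = |(-3)*3 - 8*(-4)|
= |(-9) - (-32)| = 23

23


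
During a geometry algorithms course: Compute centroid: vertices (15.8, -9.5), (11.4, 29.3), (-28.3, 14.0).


Centroid = ((x_A+x_B+x_C)/3, (y_A+y_B+y_C)/3)
= ((15.8+11.4+(-28.3))/3, ((-9.5)+29.3+14)/3)
= (-0.3667, 11.2667)

(-0.3667, 11.2667)


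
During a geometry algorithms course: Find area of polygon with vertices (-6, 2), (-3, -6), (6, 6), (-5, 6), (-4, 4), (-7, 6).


Shoelace sum: ((-6)*(-6) - (-3)*2) + ((-3)*6 - 6*(-6)) + (6*6 - (-5)*6) + ((-5)*4 - (-4)*6) + ((-4)*6 - (-7)*4) + ((-7)*2 - (-6)*6)
= 156
Area = |156|/2 = 78

78


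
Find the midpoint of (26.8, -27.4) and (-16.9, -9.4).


M = ((26.8+(-16.9))/2, ((-27.4)+(-9.4))/2)
= (4.95, -18.4)

(4.95, -18.4)


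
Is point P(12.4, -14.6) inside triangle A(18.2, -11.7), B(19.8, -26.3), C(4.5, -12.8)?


Cross products: AB x AP = -89.32, BC x BP = -79.11, CA x CP = -33.35
All same sign? yes

Yes, inside


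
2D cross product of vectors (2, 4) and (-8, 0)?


u x v = u_x*v_y - u_y*v_x = 2*0 - 4*(-8)
= 0 - (-32) = 32

32


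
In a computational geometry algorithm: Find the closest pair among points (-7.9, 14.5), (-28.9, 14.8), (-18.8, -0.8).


d(P0,P1) = 21.0021, d(P0,P2) = 18.7856, d(P1,P2) = 18.5841
Closest: P1 and P2

Closest pair: (-28.9, 14.8) and (-18.8, -0.8), distance = 18.5841
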